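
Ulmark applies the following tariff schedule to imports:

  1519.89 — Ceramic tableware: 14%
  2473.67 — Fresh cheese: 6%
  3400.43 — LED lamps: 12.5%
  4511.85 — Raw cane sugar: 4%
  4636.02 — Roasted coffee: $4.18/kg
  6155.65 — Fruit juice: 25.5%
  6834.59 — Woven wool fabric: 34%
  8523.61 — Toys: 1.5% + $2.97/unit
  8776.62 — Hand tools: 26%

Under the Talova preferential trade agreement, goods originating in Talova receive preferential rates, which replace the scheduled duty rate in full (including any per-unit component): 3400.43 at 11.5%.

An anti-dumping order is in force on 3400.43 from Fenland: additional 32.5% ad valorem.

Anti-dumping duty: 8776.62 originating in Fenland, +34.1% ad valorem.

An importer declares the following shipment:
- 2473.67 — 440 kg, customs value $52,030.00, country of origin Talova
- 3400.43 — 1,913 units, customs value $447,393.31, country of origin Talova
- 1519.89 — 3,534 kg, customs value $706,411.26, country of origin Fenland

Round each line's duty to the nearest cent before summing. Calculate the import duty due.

$153,469.61

Line 1 (2473.67, Talova, 440 kg, $52,030.00):
Base rate for 2473.67 is 6%.
Origin Talova is the FTA partner but 2473.67 is not on the preference list; base rate stands.
Duty = $52,030.00 × 6% = $3,121.80.
Line 2 (3400.43, Talova, 1,913 units, $447,393.31):
Base rate for 3400.43 is 12.5%.
Origin Talova qualifies under the Ulmark–Talova agreement and 3400.43 is covered: preferential rate 11.5% applies instead.
The additional-duty order on 3400.43 targets Fenland, not Talova; it does not apply.
Duty = $447,393.31 × 11.5% = $51,450.23.
Line 3 (1519.89, Fenland, 3,534 kg, $706,411.26):
Base rate for 1519.89 is 14%.
Duty = $706,411.26 × 14% = $98,897.58.
Total = $3,121.80 + $51,450.23 + $98,897.58 = $153,469.61.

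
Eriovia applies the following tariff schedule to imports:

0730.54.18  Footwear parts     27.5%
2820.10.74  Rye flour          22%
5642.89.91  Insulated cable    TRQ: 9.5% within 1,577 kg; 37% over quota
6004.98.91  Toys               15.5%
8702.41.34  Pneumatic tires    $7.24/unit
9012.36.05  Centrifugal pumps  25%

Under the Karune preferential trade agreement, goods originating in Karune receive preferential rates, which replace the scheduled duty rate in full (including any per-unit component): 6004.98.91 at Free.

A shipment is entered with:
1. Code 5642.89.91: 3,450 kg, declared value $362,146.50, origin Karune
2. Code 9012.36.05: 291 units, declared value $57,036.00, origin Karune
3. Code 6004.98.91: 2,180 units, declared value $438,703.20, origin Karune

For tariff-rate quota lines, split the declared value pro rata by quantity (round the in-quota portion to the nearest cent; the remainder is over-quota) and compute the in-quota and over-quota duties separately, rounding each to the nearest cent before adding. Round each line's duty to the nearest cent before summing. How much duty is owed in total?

$102,730.34

Line 1 (5642.89.91, Karune, 3,450 kg, $362,146.50):
Code 5642.89.91 is under a tariff-rate quota (threshold 1,577 kg). In-quota: 1,577 kg at 9.5%; over-quota: 1,873 kg at 37%.
Pro-rata value split: in-quota = $362,146.50 × 1,577/3,450 = $165,537.69; over-quota = $362,146.50 − $165,537.69 = $196,608.81.
In-quota duty = $165,537.69 × 9.5% = $15,726.08. Over-quota duty = $196,608.81 × 37% = $72,745.26.
Line duty = $15,726.08 + $72,745.26 = $88,471.34.
Line 2 (9012.36.05, Karune, 291 units, $57,036.00):
Base rate for 9012.36.05 is 25%.
Origin Karune is the FTA partner but 9012.36.05 is not on the preference list; base rate stands.
Duty = $57,036.00 × 25% = $14,259.00.
Line 3 (6004.98.91, Karune, 2,180 units, $438,703.20):
Base rate for 6004.98.91 is 15.5%.
Origin Karune qualifies under the Eriovia–Karune agreement and 6004.98.91 is covered: preferential rate Free applies instead.
Duty = $438,703.20 × 0% = $0.00.
Total = $88,471.34 + $14,259.00 + $0.00 = $102,730.34.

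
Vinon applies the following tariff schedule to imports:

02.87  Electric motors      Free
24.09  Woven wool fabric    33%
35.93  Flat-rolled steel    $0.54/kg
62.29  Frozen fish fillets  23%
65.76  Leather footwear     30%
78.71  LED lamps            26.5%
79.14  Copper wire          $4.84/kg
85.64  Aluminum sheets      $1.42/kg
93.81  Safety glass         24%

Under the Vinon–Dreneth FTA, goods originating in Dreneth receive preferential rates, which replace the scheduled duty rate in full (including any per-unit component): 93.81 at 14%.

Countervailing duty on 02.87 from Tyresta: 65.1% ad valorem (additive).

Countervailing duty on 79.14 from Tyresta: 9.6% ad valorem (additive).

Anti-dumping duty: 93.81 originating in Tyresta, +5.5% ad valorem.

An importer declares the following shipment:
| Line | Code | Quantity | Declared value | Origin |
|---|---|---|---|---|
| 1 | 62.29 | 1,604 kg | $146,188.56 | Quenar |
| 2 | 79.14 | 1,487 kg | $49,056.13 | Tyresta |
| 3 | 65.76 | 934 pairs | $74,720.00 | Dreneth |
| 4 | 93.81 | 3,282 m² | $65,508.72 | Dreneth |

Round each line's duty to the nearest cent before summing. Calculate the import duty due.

Line 1 (62.29, Quenar, 1,604 kg, $146,188.56):
Base rate for 62.29 is 23%.
Duty = $146,188.56 × 23% = $33,623.37.
Line 2 (79.14, Tyresta, 1,487 kg, $49,056.13):
Base rate for 79.14 is $4.84/kg.
Additional duty on 79.14 from Tyresta: +9.6% ad valorem. Applied ad valorem rate = 9.6%.
Duty = $49,056.13 × 9.6% + 1,487 × $4.84 = $11,906.47.
Line 3 (65.76, Dreneth, 934 pairs, $74,720.00):
Base rate for 65.76 is 30%.
Origin Dreneth is the FTA partner but 65.76 is not on the preference list; base rate stands.
Duty = $74,720.00 × 30% = $22,416.00.
Line 4 (93.81, Dreneth, 3,282 m², $65,508.72):
Base rate for 93.81 is 24%.
Origin Dreneth qualifies under the Vinon–Dreneth agreement and 93.81 is covered: preferential rate 14% applies instead.
The additional-duty order on 93.81 targets Tyresta, not Dreneth; it does not apply.
Duty = $65,508.72 × 14% = $9,171.22.
Total = $33,623.37 + $11,906.47 + $22,416.00 + $9,171.22 = $77,117.06.

$77,117.06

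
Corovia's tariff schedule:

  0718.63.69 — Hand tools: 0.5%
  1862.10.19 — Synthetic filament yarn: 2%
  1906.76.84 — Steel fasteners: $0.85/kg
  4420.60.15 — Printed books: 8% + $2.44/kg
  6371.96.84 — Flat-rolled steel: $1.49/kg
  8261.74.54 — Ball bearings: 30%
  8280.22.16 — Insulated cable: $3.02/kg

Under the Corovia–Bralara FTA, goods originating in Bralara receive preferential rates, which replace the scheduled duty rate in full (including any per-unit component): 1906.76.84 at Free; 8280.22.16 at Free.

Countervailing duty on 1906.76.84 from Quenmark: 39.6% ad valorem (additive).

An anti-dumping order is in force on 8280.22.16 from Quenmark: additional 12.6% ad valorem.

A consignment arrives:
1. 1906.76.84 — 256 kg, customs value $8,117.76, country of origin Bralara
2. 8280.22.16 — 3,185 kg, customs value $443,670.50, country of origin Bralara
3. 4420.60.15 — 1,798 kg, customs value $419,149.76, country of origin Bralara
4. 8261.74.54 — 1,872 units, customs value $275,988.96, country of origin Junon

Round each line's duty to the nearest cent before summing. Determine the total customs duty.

Line 1 (1906.76.84, Bralara, 256 kg, $8,117.76):
Base rate for 1906.76.84 is $0.85/kg.
Origin Bralara qualifies under the Corovia–Bralara agreement and 1906.76.84 is covered: preferential rate Free applies instead.
The additional-duty order on 1906.76.84 targets Quenmark, not Bralara; it does not apply.
Duty = $8,117.76 × 0% = $0.00.
Line 2 (8280.22.16, Bralara, 3,185 kg, $443,670.50):
Base rate for 8280.22.16 is $3.02/kg.
Origin Bralara qualifies under the Corovia–Bralara agreement and 8280.22.16 is covered: preferential rate Free applies instead.
The additional-duty order on 8280.22.16 targets Quenmark, not Bralara; it does not apply.
Duty = $443,670.50 × 0% = $0.00.
Line 3 (4420.60.15, Bralara, 1,798 kg, $419,149.76):
Base rate for 4420.60.15 is 8% + $2.44/kg.
Origin Bralara is the FTA partner but 4420.60.15 is not on the preference list; base rate stands.
Duty = $419,149.76 × 8% + 1,798 × $2.44 = $37,919.10.
Line 4 (8261.74.54, Junon, 1,872 units, $275,988.96):
Base rate for 8261.74.54 is 30%.
Duty = $275,988.96 × 30% = $82,796.69.
Total = $0.00 + $0.00 + $37,919.10 + $82,796.69 = $120,715.79.

$120,715.79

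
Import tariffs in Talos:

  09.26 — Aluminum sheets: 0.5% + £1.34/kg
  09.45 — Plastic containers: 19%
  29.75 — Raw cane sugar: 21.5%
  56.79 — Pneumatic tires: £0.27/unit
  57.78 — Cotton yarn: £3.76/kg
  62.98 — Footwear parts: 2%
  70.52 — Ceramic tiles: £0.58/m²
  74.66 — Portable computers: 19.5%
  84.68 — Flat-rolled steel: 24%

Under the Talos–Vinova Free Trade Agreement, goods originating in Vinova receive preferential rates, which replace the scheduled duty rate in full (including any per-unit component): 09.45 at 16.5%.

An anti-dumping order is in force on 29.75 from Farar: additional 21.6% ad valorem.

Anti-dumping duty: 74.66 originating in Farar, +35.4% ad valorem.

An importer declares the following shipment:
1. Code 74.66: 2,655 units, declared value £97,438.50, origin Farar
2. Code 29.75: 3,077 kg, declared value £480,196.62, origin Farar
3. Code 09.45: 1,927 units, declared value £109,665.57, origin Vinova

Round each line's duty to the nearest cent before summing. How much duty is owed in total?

£278,553.30

Line 1 (74.66, Farar, 2,655 units, £97,438.50):
Base rate for 74.66 is 19.5%.
Additional duty on 74.66 from Farar: +35.4%. Applied ad valorem rate: 19.5% + 35.4% = 54.9%.
Duty = £97,438.50 × 54.9% = £53,493.74.
Line 2 (29.75, Farar, 3,077 kg, £480,196.62):
Base rate for 29.75 is 21.5%.
Additional duty on 29.75 from Farar: +21.6%. Applied ad valorem rate: 21.5% + 21.6% = 43.1%.
Duty = £480,196.62 × 43.1% = £206,964.74.
Line 3 (09.45, Vinova, 1,927 units, £109,665.57):
Base rate for 09.45 is 19%.
Origin Vinova qualifies under the Talos–Vinova agreement and 09.45 is covered: preferential rate 16.5% applies instead.
Duty = £109,665.57 × 16.5% = £18,094.82.
Total = £53,493.74 + £206,964.74 + £18,094.82 = £278,553.30.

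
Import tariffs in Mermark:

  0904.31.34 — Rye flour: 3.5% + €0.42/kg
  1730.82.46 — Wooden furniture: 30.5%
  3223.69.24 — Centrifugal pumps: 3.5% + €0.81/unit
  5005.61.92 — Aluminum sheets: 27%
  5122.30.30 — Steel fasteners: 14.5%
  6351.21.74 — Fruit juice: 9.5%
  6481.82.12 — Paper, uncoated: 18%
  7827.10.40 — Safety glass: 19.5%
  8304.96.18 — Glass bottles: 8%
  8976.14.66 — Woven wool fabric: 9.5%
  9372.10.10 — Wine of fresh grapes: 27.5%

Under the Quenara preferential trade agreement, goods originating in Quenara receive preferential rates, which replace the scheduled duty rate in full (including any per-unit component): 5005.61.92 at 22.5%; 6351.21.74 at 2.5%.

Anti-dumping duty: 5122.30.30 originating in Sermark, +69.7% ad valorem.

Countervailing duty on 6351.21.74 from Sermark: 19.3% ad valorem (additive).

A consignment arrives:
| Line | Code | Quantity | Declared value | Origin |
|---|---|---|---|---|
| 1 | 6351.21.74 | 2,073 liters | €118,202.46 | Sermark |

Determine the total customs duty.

Line 1 (6351.21.74, Sermark, 2,073 liters, €118,202.46):
Base rate for 6351.21.74 is 9.5%.
6351.21.74 has an FTA preferential rate, but origin Sermark is not Quenara; base rate stands.
Additional duty on 6351.21.74 from Sermark: +19.3%. Applied ad valorem rate: 9.5% + 19.3% = 28.8%.
Duty = €118,202.46 × 28.8% = €34,042.31.

€34,042.31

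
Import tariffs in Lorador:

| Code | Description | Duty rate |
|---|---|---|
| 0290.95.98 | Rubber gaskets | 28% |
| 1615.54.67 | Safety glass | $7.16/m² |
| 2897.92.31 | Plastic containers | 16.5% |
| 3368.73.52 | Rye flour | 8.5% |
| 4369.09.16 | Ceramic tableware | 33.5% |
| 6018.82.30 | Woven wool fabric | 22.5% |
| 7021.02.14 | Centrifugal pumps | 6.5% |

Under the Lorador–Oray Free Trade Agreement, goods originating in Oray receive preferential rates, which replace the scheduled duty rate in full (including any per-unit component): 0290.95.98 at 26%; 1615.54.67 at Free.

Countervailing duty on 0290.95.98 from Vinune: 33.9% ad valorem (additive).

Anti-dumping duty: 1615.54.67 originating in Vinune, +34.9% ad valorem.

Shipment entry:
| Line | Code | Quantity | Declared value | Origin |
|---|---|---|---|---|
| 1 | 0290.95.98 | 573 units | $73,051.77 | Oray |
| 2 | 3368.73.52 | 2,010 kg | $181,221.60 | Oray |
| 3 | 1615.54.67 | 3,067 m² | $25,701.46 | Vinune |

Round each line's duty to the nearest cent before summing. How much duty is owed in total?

$65,326.83

Line 1 (0290.95.98, Oray, 573 units, $73,051.77):
Base rate for 0290.95.98 is 28%.
Origin Oray qualifies under the Lorador–Oray agreement and 0290.95.98 is covered: preferential rate 26% applies instead.
The additional-duty order on 0290.95.98 targets Vinune, not Oray; it does not apply.
Duty = $73,051.77 × 26% = $18,993.46.
Line 2 (3368.73.52, Oray, 2,010 kg, $181,221.60):
Base rate for 3368.73.52 is 8.5%.
Origin Oray is the FTA partner but 3368.73.52 is not on the preference list; base rate stands.
Duty = $181,221.60 × 8.5% = $15,403.84.
Line 3 (1615.54.67, Vinune, 3,067 m², $25,701.46):
Base rate for 1615.54.67 is $7.16/m².
1615.54.67 has an FTA preferential rate, but origin Vinune is not Oray; base rate stands.
Additional duty on 1615.54.67 from Vinune: +34.9% ad valorem. Applied ad valorem rate = 34.9%.
Duty = $25,701.46 × 34.9% + 3,067 × $7.16 = $30,929.53.
Total = $18,993.46 + $15,403.84 + $30,929.53 = $65,326.83.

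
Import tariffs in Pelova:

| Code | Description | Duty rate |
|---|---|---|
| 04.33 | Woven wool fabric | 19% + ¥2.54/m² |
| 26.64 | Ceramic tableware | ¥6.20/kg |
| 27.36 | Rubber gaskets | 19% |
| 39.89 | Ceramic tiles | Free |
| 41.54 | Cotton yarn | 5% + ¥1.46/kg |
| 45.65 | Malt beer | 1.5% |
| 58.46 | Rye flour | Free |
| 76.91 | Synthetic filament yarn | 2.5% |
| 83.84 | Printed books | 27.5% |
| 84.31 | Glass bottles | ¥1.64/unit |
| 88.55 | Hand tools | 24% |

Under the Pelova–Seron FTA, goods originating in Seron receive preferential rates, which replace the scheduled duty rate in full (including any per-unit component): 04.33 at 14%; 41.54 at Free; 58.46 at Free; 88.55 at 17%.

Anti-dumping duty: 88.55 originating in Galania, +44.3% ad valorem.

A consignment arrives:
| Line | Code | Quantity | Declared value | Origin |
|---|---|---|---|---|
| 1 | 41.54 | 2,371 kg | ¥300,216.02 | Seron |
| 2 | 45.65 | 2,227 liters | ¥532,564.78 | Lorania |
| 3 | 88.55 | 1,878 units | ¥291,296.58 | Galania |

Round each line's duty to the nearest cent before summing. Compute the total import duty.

¥206,944.03

Line 1 (41.54, Seron, 2,371 kg, ¥300,216.02):
Base rate for 41.54 is 5% + ¥1.46/kg.
Origin Seron qualifies under the Pelova–Seron agreement and 41.54 is covered: preferential rate Free applies instead.
Duty = ¥300,216.02 × 0% = ¥0.00.
Line 2 (45.65, Lorania, 2,227 liters, ¥532,564.78):
Base rate for 45.65 is 1.5%.
Duty = ¥532,564.78 × 1.5% = ¥7,988.47.
Line 3 (88.55, Galania, 1,878 units, ¥291,296.58):
Base rate for 88.55 is 24%.
88.55 has an FTA preferential rate, but origin Galania is not Seron; base rate stands.
Additional duty on 88.55 from Galania: +44.3%. Applied ad valorem rate: 24% + 44.3% = 68.3%.
Duty = ¥291,296.58 × 68.3% = ¥198,955.56.
Total = ¥0.00 + ¥7,988.47 + ¥198,955.56 = ¥206,944.03.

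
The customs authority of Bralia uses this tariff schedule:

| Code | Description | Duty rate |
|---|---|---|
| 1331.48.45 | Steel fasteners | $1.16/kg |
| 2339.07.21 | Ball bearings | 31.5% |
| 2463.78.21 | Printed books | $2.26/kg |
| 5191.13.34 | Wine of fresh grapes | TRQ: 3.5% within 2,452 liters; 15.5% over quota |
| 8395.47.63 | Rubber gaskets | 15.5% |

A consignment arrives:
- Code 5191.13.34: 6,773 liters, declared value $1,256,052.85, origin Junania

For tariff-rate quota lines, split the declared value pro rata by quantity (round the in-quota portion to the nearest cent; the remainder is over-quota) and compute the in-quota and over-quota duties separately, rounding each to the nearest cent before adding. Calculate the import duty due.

Line 1 (5191.13.34, Junania, 6,773 liters, $1,256,052.85):
Code 5191.13.34 is under a tariff-rate quota (threshold 2,452 liters). In-quota: 2,452 liters at 3.5%; over-quota: 4,321 liters at 15.5%.
Pro-rata value split: in-quota = $1,256,052.85 × 2,452/6,773 = $454,723.40; over-quota = $1,256,052.85 − $454,723.40 = $801,329.45.
In-quota duty = $454,723.40 × 3.5% = $15,915.32. Over-quota duty = $801,329.45 × 15.5% = $124,206.06.
Line duty = $15,915.32 + $124,206.06 = $140,121.38.

$140,121.38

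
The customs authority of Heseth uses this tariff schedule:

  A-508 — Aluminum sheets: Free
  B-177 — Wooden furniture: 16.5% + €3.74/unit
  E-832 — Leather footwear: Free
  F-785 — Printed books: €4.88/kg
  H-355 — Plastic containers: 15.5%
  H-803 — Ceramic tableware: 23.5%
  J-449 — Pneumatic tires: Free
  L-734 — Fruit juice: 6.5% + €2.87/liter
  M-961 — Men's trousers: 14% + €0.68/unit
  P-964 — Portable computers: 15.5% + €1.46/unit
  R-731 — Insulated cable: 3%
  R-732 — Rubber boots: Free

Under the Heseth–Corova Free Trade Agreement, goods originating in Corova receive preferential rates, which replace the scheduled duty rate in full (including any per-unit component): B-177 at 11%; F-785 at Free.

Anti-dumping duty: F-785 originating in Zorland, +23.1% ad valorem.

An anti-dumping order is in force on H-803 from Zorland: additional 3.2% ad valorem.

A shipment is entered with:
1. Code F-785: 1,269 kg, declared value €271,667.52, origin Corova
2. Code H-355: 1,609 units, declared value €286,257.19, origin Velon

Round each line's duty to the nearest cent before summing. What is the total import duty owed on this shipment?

€44,369.86

Line 1 (F-785, Corova, 1,269 kg, €271,667.52):
Base rate for F-785 is €4.88/kg.
Origin Corova qualifies under the Heseth–Corova agreement and F-785 is covered: preferential rate Free applies instead.
The additional-duty order on F-785 targets Zorland, not Corova; it does not apply.
Duty = €271,667.52 × 0% = €0.00.
Line 2 (H-355, Velon, 1,609 units, €286,257.19):
Base rate for H-355 is 15.5%.
Duty = €286,257.19 × 15.5% = €44,369.86.
Total = €0.00 + €44,369.86 = €44,369.86.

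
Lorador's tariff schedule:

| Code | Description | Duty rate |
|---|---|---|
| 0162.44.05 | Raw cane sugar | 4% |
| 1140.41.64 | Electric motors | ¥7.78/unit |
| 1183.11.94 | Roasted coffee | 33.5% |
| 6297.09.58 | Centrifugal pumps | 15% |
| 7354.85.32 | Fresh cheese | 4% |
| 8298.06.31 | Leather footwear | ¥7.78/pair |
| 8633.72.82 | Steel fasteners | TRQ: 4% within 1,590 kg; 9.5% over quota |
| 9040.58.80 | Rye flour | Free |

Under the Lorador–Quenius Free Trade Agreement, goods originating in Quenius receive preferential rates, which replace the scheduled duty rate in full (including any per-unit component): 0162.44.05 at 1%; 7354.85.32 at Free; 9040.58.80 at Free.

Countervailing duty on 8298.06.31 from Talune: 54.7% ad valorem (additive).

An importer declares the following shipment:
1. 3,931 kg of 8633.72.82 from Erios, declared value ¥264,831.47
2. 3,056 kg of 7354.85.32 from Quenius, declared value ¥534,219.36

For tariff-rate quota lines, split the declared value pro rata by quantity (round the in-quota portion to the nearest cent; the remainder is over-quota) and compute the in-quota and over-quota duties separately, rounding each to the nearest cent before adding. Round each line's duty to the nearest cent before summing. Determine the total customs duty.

¥19,267.48

Line 1 (8633.72.82, Erios, 3,931 kg, ¥264,831.47):
Code 8633.72.82 is under a tariff-rate quota (threshold 1,590 kg). In-quota: 1,590 kg at 4%; over-quota: 2,341 kg at 9.5%.
Pro-rata value split: in-quota = ¥264,831.47 × 1,590/3,931 = ¥107,118.30; over-quota = ¥264,831.47 − ¥107,118.30 = ¥157,713.17.
In-quota duty = ¥107,118.30 × 4% = ¥4,284.73. Over-quota duty = ¥157,713.17 × 9.5% = ¥14,982.75.
Line duty = ¥4,284.73 + ¥14,982.75 = ¥19,267.48.
Line 2 (7354.85.32, Quenius, 3,056 kg, ¥534,219.36):
Base rate for 7354.85.32 is 4%.
Origin Quenius qualifies under the Lorador–Quenius agreement and 7354.85.32 is covered: preferential rate Free applies instead.
Duty = ¥534,219.36 × 0% = ¥0.00.
Total = ¥19,267.48 + ¥0.00 = ¥19,267.48.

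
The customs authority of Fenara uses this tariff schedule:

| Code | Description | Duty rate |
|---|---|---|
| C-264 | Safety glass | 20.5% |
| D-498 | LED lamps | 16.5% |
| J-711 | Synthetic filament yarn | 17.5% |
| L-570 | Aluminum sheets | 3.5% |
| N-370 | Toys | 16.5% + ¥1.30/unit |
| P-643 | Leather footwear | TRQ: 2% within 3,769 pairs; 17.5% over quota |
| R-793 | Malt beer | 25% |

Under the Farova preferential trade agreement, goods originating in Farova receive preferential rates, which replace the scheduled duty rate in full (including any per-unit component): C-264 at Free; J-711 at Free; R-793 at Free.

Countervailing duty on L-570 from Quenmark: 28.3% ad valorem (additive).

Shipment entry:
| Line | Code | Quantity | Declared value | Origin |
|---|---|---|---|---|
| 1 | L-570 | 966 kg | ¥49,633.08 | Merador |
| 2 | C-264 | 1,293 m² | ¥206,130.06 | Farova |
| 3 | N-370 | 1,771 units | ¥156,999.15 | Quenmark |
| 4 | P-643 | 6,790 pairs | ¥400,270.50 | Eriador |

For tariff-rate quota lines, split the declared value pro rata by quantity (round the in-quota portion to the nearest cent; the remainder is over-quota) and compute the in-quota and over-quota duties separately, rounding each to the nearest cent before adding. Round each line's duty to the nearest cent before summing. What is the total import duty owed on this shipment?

Line 1 (L-570, Merador, 966 kg, ¥49,633.08):
Base rate for L-570 is 3.5%.
The additional-duty order on L-570 targets Quenmark, not Merador; it does not apply.
Duty = ¥49,633.08 × 3.5% = ¥1,737.16.
Line 2 (C-264, Farova, 1,293 m², ¥206,130.06):
Base rate for C-264 is 20.5%.
Origin Farova qualifies under the Fenara–Farova agreement and C-264 is covered: preferential rate Free applies instead.
Duty = ¥206,130.06 × 0% = ¥0.00.
Line 3 (N-370, Quenmark, 1,771 units, ¥156,999.15):
Base rate for N-370 is 16.5% + ¥1.30/unit.
Duty = ¥156,999.15 × 16.5% + 1,771 × ¥1.30 = ¥28,207.16.
Line 4 (P-643, Eriador, 6,790 pairs, ¥400,270.50):
Code P-643 is under a tariff-rate quota (threshold 3,769 pairs). In-quota: 3,769 pairs at 2%; over-quota: 3,021 pairs at 17.5%.
Pro-rata value split: in-quota = ¥400,270.50 × 3,769/6,790 = ¥222,182.55; over-quota = ¥400,270.50 − ¥222,182.55 = ¥178,087.95.
In-quota duty = ¥222,182.55 × 2% = ¥4,443.65. Over-quota duty = ¥178,087.95 × 17.5% = ¥31,165.39.
Line duty = ¥4,443.65 + ¥31,165.39 = ¥35,609.04.
Total = ¥1,737.16 + ¥0.00 + ¥28,207.16 + ¥35,609.04 = ¥65,553.36.

¥65,553.36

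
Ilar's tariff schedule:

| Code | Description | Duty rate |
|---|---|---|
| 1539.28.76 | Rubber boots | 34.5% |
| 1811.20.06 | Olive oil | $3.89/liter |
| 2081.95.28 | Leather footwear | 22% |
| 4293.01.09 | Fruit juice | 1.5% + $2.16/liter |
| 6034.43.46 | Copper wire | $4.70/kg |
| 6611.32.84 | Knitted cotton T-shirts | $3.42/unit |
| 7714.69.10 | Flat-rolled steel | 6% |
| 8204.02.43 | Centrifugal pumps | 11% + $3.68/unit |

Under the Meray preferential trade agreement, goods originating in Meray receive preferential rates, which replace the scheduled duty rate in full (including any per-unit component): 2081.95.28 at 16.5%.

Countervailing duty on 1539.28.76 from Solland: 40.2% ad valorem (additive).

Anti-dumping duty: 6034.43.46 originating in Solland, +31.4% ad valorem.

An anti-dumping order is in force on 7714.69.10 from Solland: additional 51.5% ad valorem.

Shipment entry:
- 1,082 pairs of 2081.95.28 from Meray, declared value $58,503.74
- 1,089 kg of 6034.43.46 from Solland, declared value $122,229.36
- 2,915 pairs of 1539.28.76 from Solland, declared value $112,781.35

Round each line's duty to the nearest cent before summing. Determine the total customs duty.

Line 1 (2081.95.28, Meray, 1,082 pairs, $58,503.74):
Base rate for 2081.95.28 is 22%.
Origin Meray qualifies under the Ilar–Meray agreement and 2081.95.28 is covered: preferential rate 16.5% applies instead.
Duty = $58,503.74 × 16.5% = $9,653.12.
Line 2 (6034.43.46, Solland, 1,089 kg, $122,229.36):
Base rate for 6034.43.46 is $4.70/kg.
Additional duty on 6034.43.46 from Solland: +31.4% ad valorem. Applied ad valorem rate = 31.4%.
Duty = $122,229.36 × 31.4% + 1,089 × $4.70 = $43,498.32.
Line 3 (1539.28.76, Solland, 2,915 pairs, $112,781.35):
Base rate for 1539.28.76 is 34.5%.
Additional duty on 1539.28.76 from Solland: +40.2%. Applied ad valorem rate: 34.5% + 40.2% = 74.7%.
Duty = $112,781.35 × 74.7% = $84,247.67.
Total = $9,653.12 + $43,498.32 + $84,247.67 = $137,399.11.

$137,399.11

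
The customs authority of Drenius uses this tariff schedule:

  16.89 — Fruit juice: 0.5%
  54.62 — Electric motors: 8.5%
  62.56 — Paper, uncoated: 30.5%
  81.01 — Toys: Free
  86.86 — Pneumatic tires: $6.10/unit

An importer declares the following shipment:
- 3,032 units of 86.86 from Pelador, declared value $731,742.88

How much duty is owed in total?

Line 1 (86.86, Pelador, 3,032 units, $731,742.88):
Base rate for 86.86 is $6.10/unit.
Duty = 3,032 × $6.10 = $18,495.20.

$18,495.20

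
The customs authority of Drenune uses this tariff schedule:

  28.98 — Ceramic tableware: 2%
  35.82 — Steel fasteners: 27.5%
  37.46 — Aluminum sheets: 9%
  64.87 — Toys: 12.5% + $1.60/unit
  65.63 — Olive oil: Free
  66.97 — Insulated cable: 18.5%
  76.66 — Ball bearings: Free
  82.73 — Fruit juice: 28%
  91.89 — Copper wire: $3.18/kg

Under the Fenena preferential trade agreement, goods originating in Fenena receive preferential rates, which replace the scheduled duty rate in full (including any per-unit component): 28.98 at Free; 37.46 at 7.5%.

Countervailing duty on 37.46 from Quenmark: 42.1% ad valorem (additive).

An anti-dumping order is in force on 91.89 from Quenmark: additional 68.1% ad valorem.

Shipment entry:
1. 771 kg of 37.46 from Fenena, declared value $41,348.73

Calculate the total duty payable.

Line 1 (37.46, Fenena, 771 kg, $41,348.73):
Base rate for 37.46 is 9%.
Origin Fenena qualifies under the Drenune–Fenena agreement and 37.46 is covered: preferential rate 7.5% applies instead.
The additional-duty order on 37.46 targets Quenmark, not Fenena; it does not apply.
Duty = $41,348.73 × 7.5% = $3,101.15.

$3,101.15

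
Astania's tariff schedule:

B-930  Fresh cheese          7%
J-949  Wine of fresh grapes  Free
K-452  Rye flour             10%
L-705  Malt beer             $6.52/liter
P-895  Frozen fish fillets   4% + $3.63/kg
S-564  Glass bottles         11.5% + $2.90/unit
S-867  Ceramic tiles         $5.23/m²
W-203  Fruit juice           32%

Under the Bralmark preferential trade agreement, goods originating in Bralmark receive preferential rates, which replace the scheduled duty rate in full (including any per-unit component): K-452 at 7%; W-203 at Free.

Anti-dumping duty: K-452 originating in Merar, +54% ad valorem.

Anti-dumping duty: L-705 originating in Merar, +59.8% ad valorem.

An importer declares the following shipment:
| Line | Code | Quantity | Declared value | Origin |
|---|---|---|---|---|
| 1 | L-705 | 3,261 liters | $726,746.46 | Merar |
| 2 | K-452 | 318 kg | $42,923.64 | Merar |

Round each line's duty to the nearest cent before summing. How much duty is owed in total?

Line 1 (L-705, Merar, 3,261 liters, $726,746.46):
Base rate for L-705 is $6.52/liter.
Additional duty on L-705 from Merar: +59.8% ad valorem. Applied ad valorem rate = 59.8%.
Duty = $726,746.46 × 59.8% + 3,261 × $6.52 = $455,856.10.
Line 2 (K-452, Merar, 318 kg, $42,923.64):
Base rate for K-452 is 10%.
K-452 has an FTA preferential rate, but origin Merar is not Bralmark; base rate stands.
Additional duty on K-452 from Merar: +54%. Applied ad valorem rate: 10% + 54% = 64%.
Duty = $42,923.64 × 64% = $27,471.13.
Total = $455,856.10 + $27,471.13 = $483,327.23.

$483,327.23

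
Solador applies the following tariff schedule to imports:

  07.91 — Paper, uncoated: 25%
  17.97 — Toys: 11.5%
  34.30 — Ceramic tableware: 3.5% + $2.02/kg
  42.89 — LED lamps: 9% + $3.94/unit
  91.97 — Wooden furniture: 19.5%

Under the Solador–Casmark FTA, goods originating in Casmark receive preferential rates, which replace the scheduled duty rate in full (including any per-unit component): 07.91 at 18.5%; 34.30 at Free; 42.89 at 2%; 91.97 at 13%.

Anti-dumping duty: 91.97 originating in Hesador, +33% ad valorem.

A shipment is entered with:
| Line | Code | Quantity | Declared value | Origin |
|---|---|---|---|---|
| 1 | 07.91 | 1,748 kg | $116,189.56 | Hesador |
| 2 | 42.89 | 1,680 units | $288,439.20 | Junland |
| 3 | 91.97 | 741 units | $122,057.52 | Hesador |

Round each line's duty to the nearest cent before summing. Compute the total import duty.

Line 1 (07.91, Hesador, 1,748 kg, $116,189.56):
Base rate for 07.91 is 25%.
07.91 has an FTA preferential rate, but origin Hesador is not Casmark; base rate stands.
Duty = $116,189.56 × 25% = $29,047.39.
Line 2 (42.89, Junland, 1,680 units, $288,439.20):
Base rate for 42.89 is 9% + $3.94/unit.
42.89 has an FTA preferential rate, but origin Junland is not Casmark; base rate stands.
Duty = $288,439.20 × 9% + 1,680 × $3.94 = $32,578.73.
Line 3 (91.97, Hesador, 741 units, $122,057.52):
Base rate for 91.97 is 19.5%.
91.97 has an FTA preferential rate, but origin Hesador is not Casmark; base rate stands.
Additional duty on 91.97 from Hesador: +33%. Applied ad valorem rate: 19.5% + 33% = 52.5%.
Duty = $122,057.52 × 52.5% = $64,080.20.
Total = $29,047.39 + $32,578.73 + $64,080.20 = $125,706.32.

$125,706.32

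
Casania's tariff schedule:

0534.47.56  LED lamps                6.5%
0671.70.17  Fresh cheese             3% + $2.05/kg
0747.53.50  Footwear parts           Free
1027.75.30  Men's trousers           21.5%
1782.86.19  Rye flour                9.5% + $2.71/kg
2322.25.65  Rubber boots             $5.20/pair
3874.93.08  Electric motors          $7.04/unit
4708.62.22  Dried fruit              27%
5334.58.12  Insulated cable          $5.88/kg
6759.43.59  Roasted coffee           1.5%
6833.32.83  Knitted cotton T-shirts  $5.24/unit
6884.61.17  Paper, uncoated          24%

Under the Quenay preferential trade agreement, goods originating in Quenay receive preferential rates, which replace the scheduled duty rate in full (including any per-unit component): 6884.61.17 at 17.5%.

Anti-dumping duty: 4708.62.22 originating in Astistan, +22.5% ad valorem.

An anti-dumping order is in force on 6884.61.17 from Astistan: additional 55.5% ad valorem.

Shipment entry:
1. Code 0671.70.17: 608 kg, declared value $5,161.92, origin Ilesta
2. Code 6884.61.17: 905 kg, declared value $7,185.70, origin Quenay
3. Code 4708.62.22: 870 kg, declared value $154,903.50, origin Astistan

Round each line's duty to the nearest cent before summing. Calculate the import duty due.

Line 1 (0671.70.17, Ilesta, 608 kg, $5,161.92):
Base rate for 0671.70.17 is 3% + $2.05/kg.
Duty = $5,161.92 × 3% + 608 × $2.05 = $1,401.26.
Line 2 (6884.61.17, Quenay, 905 kg, $7,185.70):
Base rate for 6884.61.17 is 24%.
Origin Quenay qualifies under the Casania–Quenay agreement and 6884.61.17 is covered: preferential rate 17.5% applies instead.
The additional-duty order on 6884.61.17 targets Astistan, not Quenay; it does not apply.
Duty = $7,185.70 × 17.5% = $1,257.50.
Line 3 (4708.62.22, Astistan, 870 kg, $154,903.50):
Base rate for 4708.62.22 is 27%.
Additional duty on 4708.62.22 from Astistan: +22.5%. Applied ad valorem rate: 27% + 22.5% = 49.5%.
Duty = $154,903.50 × 49.5% = $76,677.23.
Total = $1,401.26 + $1,257.50 + $76,677.23 = $79,335.99.

$79,335.99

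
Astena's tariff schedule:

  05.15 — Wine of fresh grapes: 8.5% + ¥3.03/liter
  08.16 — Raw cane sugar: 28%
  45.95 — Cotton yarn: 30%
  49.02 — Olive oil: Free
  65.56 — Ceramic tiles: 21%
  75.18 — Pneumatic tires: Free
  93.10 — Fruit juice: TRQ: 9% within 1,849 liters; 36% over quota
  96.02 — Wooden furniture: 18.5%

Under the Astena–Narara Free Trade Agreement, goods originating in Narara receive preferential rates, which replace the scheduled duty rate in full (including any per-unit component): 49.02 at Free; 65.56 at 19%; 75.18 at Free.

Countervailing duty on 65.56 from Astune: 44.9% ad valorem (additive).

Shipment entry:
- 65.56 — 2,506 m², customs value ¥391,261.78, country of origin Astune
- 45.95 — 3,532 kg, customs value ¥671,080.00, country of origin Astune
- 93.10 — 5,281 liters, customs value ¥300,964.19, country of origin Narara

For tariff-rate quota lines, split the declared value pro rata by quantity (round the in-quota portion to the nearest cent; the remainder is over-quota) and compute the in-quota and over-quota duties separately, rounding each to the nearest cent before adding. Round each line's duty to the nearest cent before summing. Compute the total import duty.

¥539,061.50

Line 1 (65.56, Astune, 2,506 m², ¥391,261.78):
Base rate for 65.56 is 21%.
65.56 has an FTA preferential rate, but origin Astune is not Narara; base rate stands.
Additional duty on 65.56 from Astune: +44.9%. Applied ad valorem rate: 21% + 44.9% = 65.9%.
Duty = ¥391,261.78 × 65.9% = ¥257,841.51.
Line 2 (45.95, Astune, 3,532 kg, ¥671,080.00):
Base rate for 45.95 is 30%.
Duty = ¥671,080.00 × 30% = ¥201,324.00.
Line 3 (93.10, Narara, 5,281 liters, ¥300,964.19):
Code 93.10 is under a tariff-rate quota (threshold 1,849 liters). In-quota: 1,849 liters at 9%; over-quota: 3,432 liters at 36%.
Pro-rata value split: in-quota = ¥300,964.19 × 1,849/5,281 = ¥105,374.51; over-quota = ¥300,964.19 − ¥105,374.51 = ¥195,589.68.
In-quota duty = ¥105,374.51 × 9% = ¥9,483.71. Over-quota duty = ¥195,589.68 × 36% = ¥70,412.28.
Line duty = ¥9,483.71 + ¥70,412.28 = ¥79,895.99.
Total = ¥257,841.51 + ¥201,324.00 + ¥79,895.99 = ¥539,061.50.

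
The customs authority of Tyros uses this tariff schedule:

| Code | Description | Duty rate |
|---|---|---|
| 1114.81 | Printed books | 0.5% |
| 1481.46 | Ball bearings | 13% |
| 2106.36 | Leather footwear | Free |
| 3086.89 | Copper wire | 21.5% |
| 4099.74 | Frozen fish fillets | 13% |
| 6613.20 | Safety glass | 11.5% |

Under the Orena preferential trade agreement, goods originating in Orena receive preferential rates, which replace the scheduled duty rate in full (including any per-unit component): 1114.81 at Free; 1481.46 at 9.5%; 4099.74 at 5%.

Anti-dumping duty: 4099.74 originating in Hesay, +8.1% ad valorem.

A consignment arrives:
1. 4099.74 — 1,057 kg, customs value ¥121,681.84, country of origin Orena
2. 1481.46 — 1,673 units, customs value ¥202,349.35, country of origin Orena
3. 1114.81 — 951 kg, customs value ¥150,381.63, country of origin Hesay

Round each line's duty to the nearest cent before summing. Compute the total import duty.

Line 1 (4099.74, Orena, 1,057 kg, ¥121,681.84):
Base rate for 4099.74 is 13%.
Origin Orena qualifies under the Tyros–Orena agreement and 4099.74 is covered: preferential rate 5% applies instead.
The additional-duty order on 4099.74 targets Hesay, not Orena; it does not apply.
Duty = ¥121,681.84 × 5% = ¥6,084.09.
Line 2 (1481.46, Orena, 1,673 units, ¥202,349.35):
Base rate for 1481.46 is 13%.
Origin Orena qualifies under the Tyros–Orena agreement and 1481.46 is covered: preferential rate 9.5% applies instead.
Duty = ¥202,349.35 × 9.5% = ¥19,223.19.
Line 3 (1114.81, Hesay, 951 kg, ¥150,381.63):
Base rate for 1114.81 is 0.5%.
1114.81 has an FTA preferential rate, but origin Hesay is not Orena; base rate stands.
Duty = ¥150,381.63 × 0.5% = ¥751.91.
Total = ¥6,084.09 + ¥19,223.19 + ¥751.91 = ¥26,059.19.

¥26,059.19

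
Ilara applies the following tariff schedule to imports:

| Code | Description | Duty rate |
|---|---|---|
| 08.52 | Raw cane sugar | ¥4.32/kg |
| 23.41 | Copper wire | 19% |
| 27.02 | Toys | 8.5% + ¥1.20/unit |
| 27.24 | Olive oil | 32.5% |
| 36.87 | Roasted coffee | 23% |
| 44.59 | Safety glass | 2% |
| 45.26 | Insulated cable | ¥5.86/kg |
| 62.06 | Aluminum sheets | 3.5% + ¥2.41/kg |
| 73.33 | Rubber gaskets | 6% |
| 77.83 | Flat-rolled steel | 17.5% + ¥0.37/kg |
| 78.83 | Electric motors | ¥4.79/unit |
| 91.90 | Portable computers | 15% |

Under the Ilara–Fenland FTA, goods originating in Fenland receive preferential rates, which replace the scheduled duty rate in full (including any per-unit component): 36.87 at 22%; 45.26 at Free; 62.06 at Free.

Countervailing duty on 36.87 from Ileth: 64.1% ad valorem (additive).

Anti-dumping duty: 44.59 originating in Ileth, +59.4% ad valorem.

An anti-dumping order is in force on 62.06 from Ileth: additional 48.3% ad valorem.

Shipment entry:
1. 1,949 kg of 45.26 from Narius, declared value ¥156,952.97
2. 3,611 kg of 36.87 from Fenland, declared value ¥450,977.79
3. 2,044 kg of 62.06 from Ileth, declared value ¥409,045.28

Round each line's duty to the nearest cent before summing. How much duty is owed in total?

Line 1 (45.26, Narius, 1,949 kg, ¥156,952.97):
Base rate for 45.26 is ¥5.86/kg.
45.26 has an FTA preferential rate, but origin Narius is not Fenland; base rate stands.
Duty = 1,949 × ¥5.86 = ¥11,421.14.
Line 2 (36.87, Fenland, 3,611 kg, ¥450,977.79):
Base rate for 36.87 is 23%.
Origin Fenland qualifies under the Ilara–Fenland agreement and 36.87 is covered: preferential rate 22% applies instead.
The additional-duty order on 36.87 targets Ileth, not Fenland; it does not apply.
Duty = ¥450,977.79 × 22% = ¥99,215.11.
Line 3 (62.06, Ileth, 2,044 kg, ¥409,045.28):
Base rate for 62.06 is 3.5% + ¥2.41/kg.
62.06 has an FTA preferential rate, but origin Ileth is not Fenland; base rate stands.
Additional duty on 62.06 from Ileth: +48.3%. Applied ad valorem rate: 3.5% + 48.3% = 51.8%.
Duty = ¥409,045.28 × 51.8% + 2,044 × ¥2.41 = ¥216,811.50.
Total = ¥11,421.14 + ¥99,215.11 + ¥216,811.50 = ¥327,447.75.

¥327,447.75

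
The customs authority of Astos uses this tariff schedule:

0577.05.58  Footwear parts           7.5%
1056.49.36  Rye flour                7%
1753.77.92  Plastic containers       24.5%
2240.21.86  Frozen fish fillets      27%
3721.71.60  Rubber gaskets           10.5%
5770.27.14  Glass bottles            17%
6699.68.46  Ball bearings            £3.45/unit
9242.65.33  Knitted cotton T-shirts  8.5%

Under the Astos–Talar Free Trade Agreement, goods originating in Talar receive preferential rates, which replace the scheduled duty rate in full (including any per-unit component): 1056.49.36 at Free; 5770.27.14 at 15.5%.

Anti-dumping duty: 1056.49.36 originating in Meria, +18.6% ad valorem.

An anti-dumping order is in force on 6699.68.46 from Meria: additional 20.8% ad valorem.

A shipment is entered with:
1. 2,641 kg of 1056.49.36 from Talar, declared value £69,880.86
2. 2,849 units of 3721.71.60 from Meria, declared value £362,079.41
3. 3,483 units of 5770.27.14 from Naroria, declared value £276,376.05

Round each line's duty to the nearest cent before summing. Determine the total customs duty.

Line 1 (1056.49.36, Talar, 2,641 kg, £69,880.86):
Base rate for 1056.49.36 is 7%.
Origin Talar qualifies under the Astos–Talar agreement and 1056.49.36 is covered: preferential rate Free applies instead.
The additional-duty order on 1056.49.36 targets Meria, not Talar; it does not apply.
Duty = £69,880.86 × 0% = £0.00.
Line 2 (3721.71.60, Meria, 2,849 units, £362,079.41):
Base rate for 3721.71.60 is 10.5%.
Duty = £362,079.41 × 10.5% = £38,018.34.
Line 3 (5770.27.14, Naroria, 3,483 units, £276,376.05):
Base rate for 5770.27.14 is 17%.
5770.27.14 has an FTA preferential rate, but origin Naroria is not Talar; base rate stands.
Duty = £276,376.05 × 17% = £46,983.93.
Total = £0.00 + £38,018.34 + £46,983.93 = £85,002.27.

£85,002.27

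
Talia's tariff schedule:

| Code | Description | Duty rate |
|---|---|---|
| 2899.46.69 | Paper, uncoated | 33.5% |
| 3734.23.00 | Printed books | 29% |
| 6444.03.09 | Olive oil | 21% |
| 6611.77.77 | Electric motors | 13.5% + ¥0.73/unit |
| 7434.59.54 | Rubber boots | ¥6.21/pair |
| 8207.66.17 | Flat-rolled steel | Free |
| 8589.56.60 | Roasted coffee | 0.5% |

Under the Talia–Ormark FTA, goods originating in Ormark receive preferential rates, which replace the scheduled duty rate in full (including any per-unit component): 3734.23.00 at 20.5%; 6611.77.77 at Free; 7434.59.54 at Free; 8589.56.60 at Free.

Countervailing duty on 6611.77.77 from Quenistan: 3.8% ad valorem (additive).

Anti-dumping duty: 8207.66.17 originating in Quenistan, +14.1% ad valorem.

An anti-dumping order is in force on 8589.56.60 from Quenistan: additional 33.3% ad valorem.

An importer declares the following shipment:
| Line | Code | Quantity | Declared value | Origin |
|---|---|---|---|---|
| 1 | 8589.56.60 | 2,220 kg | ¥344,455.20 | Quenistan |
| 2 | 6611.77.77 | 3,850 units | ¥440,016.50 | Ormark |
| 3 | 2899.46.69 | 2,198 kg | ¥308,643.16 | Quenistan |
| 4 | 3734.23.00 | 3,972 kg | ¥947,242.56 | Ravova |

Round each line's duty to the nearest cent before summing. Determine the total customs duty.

¥494,521.66

Line 1 (8589.56.60, Quenistan, 2,220 kg, ¥344,455.20):
Base rate for 8589.56.60 is 0.5%.
8589.56.60 has an FTA preferential rate, but origin Quenistan is not Ormark; base rate stands.
Additional duty on 8589.56.60 from Quenistan: +33.3%. Applied ad valorem rate: 0.5% + 33.3% = 33.8%.
Duty = ¥344,455.20 × 33.8% = ¥116,425.86.
Line 2 (6611.77.77, Ormark, 3,850 units, ¥440,016.50):
Base rate for 6611.77.77 is 13.5% + ¥0.73/unit.
Origin Ormark qualifies under the Talia–Ormark agreement and 6611.77.77 is covered: preferential rate Free applies instead.
The additional-duty order on 6611.77.77 targets Quenistan, not Ormark; it does not apply.
Duty = ¥440,016.50 × 0% = ¥0.00.
Line 3 (2899.46.69, Quenistan, 2,198 kg, ¥308,643.16):
Base rate for 2899.46.69 is 33.5%.
Duty = ¥308,643.16 × 33.5% = ¥103,395.46.
Line 4 (3734.23.00, Ravova, 3,972 kg, ¥947,242.56):
Base rate for 3734.23.00 is 29%.
3734.23.00 has an FTA preferential rate, but origin Ravova is not Ormark; base rate stands.
Duty = ¥947,242.56 × 29% = ¥274,700.34.
Total = ¥116,425.86 + ¥0.00 + ¥103,395.46 + ¥274,700.34 = ¥494,521.66.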